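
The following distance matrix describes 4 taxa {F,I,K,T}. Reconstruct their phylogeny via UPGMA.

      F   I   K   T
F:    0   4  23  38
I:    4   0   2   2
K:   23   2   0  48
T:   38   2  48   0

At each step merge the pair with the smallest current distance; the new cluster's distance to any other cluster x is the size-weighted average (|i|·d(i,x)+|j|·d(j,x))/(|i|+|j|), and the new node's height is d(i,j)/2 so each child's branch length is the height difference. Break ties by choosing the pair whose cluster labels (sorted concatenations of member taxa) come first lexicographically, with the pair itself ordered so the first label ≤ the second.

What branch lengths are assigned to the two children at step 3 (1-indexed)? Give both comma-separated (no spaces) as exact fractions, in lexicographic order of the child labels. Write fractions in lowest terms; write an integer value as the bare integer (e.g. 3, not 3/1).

1. join I+K (d=2) ⇒ IK; edges |I|=1, |K|=1
  updated: d(F,IK)=27/2, d(IK,T)=25
2. join F+IK (d=27/2) ⇒ FIK; edges |F|=27/4, |IK|=23/4
  updated: d(FIK,T)=88/3
3. join FIK+T (d=88/3) ⇒ FIKT; edges |FIK|=95/12, |T|=44/3
final tree: ((F:27/4,(I:1,K:1):23/4):95/12,T:44/3)
total length: 445/12

95/12,44/3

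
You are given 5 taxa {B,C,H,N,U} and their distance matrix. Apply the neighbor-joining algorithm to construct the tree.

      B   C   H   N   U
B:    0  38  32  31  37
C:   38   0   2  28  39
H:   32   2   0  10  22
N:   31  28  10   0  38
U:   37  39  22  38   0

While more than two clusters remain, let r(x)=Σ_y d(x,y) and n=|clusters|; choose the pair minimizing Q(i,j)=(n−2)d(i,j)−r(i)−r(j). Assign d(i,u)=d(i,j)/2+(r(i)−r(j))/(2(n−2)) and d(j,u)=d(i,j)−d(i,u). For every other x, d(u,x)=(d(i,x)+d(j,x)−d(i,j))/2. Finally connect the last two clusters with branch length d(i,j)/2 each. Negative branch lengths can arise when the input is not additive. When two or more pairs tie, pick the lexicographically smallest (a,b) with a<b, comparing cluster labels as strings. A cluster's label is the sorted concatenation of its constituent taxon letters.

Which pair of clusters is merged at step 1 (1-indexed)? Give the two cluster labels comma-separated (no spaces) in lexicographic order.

C,H

step 1: merge (C,H) at d=2, Q=-167; branch lengths C→47/6, H→-35/6; new cluster CH
  updated: d(B,CH)=34, d(CH,N)=18, d(CH,U)=59/2
step 2: merge (B,U) at d=37, Q=-265/2; branch lengths B→143/8, U→153/8; new cluster BU
  updated: d(BU,CH)=53/4, d(BU,N)=16
step 3: merge (BU,CH) at d=53/4, Q=-189/4; branch lengths BU→45/8, CH→61/8; new cluster BCHU
  updated: d(BCHU,N)=83/8
step 4: merge (BCHU,N) at d=83/8; branch lengths BCHU→83/16, N→83/16; new cluster BCHNU
final tree: (((B:143/8,U:153/8):45/8,(C:47/6,H:-35/6):61/8):83/16,N:83/16)
total length: 501/8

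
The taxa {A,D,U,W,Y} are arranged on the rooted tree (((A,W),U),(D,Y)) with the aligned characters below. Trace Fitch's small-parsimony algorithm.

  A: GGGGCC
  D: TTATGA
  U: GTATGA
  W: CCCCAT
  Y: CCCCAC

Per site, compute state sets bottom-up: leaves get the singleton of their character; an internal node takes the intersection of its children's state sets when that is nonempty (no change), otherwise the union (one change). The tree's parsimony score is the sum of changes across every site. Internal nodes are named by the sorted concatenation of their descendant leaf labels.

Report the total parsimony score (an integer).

18

site 0, node AW: A={G} ∪ W={C} → {C,G} (+1)
site 0, node AUW: AW={C,G} ∩ U={G} → {G} (+0)
site 0, node DY: D={T} ∪ Y={C} → {C,T} (+1)
site 0, node ADUWY: AUW={G} ∪ DY={C,T} → {C,G,T} (+1)
site 1, node AW: A={G} ∪ W={C} → {C,G} (+1)
site 1, node AUW: AW={C,G} ∪ U={T} → {C,G,T} (+1)
site 1, node DY: D={T} ∪ Y={C} → {C,T} (+1)
site 1, node ADUWY: AUW={C,G,T} ∩ DY={C,T} → {C,T} (+0)
site 2, node AW: A={G} ∪ W={C} → {C,G} (+1)
site 2, node AUW: AW={C,G} ∪ U={A} → {A,C,G} (+1)
site 2, node DY: D={A} ∪ Y={C} → {A,C} (+1)
site 2, node ADUWY: AUW={A,C,G} ∩ DY={A,C} → {A,C} (+0)
site 3, node AW: A={G} ∪ W={C} → {C,G} (+1)
site 3, node AUW: AW={C,G} ∪ U={T} → {C,G,T} (+1)
site 3, node DY: D={T} ∪ Y={C} → {C,T} (+1)
site 3, node ADUWY: AUW={C,G,T} ∩ DY={C,T} → {C,T} (+0)
site 4, node AW: A={C} ∪ W={A} → {A,C} (+1)
site 4, node AUW: AW={A,C} ∪ U={G} → {A,C,G} (+1)
site 4, node DY: D={G} ∪ Y={A} → {A,G} (+1)
site 4, node ADUWY: AUW={A,C,G} ∩ DY={A,G} → {A,G} (+0)
site 5, node AW: A={C} ∪ W={T} → {C,T} (+1)
site 5, node AUW: AW={C,T} ∪ U={A} → {A,C,T} (+1)
site 5, node DY: D={A} ∪ Y={C} → {A,C} (+1)
site 5, node ADUWY: AUW={A,C,T} ∩ DY={A,C} → {A,C} (+0)
per-site changes: [3, 3, 3, 3, 3, 3]; total = 18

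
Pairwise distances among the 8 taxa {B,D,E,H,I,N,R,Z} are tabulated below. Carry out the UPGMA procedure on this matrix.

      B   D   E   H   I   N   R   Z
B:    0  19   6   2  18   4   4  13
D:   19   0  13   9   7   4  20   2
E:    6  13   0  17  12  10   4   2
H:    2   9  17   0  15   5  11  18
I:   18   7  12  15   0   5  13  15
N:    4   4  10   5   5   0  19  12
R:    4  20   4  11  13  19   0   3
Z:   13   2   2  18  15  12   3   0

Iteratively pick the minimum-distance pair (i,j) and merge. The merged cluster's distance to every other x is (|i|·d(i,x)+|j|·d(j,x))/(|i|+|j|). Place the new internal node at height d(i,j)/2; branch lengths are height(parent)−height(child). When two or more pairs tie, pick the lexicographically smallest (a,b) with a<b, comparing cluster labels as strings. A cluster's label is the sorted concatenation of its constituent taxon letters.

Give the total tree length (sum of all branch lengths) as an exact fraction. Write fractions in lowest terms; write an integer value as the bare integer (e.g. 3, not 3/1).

iteration 1: select B,H (d=2); attach at lengths (1, 1); label the merged cluster BH
  updated: d(BH,D)=14, d(BH,E)=23/2, d(BH,I)=33/2, d(BH,N)=9/2, d(BH,R)=15/2, d(BH,Z)=31/2
iteration 2: select D,Z (d=2); attach at lengths (1, 1); label the merged cluster DZ
  updated: d(BH,DZ)=59/4, d(DZ,E)=15/2, d(DZ,I)=11, d(DZ,N)=8, d(DZ,R)=23/2
iteration 3: select E,R (d=4); attach at lengths (2, 2); label the merged cluster ER
  updated: d(BH,ER)=19/2, d(DZ,ER)=19/2, d(ER,I)=25/2, d(ER,N)=29/2
iteration 4: select BH,N (d=9/2); attach at lengths (5/4, 9/4); label the merged cluster BHN
  updated: d(BHN,DZ)=25/2, d(BHN,ER)=67/6, d(BHN,I)=38/3
iteration 5: select DZ,ER (d=19/2); attach at lengths (15/4, 11/4); label the merged cluster DERZ
  updated: d(BHN,DERZ)=71/6, d(DERZ,I)=47/4
iteration 6: select DERZ,I (d=47/4); attach at lengths (9/8, 47/8); label the merged cluster DEIRZ
  updated: d(BHN,DEIRZ)=12
iteration 7: select BHN,DEIRZ (d=12); attach at lengths (15/4, 1/8); label the merged cluster BDEHINRZ
final tree: (((B:1,H:1):5/4,N:9/4):15/4,(((D:1,Z:1):15/4,(E:2,R:2):11/4):9/8,I:47/8):1/8)
total length: 231/8

231/8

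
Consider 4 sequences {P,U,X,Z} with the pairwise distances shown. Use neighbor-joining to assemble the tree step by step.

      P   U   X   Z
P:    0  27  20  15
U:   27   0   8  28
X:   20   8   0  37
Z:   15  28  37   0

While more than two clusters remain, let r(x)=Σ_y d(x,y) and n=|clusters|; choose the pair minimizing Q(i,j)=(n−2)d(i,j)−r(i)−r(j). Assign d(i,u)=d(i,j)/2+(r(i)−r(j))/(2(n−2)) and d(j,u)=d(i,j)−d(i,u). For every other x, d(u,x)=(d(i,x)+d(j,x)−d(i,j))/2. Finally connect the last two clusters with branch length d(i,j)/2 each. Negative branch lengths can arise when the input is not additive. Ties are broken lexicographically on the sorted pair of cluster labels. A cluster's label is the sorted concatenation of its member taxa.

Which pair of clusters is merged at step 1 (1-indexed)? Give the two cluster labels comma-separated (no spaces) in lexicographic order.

iteration 1: select P,Z (d=15, Q=-112); attach at lengths (3, 12); label the merged cluster PZ
  updated: d(PZ,U)=20, d(PZ,X)=21
iteration 2: select PZ,U (d=20, Q=-49); attach at lengths (33/2, 7/2); label the merged cluster PUZ
  updated: d(PUZ,X)=9/2
iteration 3: select PUZ,X (d=9/2); attach at lengths (9/4, 9/4); label the merged cluster PUXZ
final tree: (((P:3,Z:12):33/2,U:7/2):9/4,X:9/4)
total length: 79/2

P,Z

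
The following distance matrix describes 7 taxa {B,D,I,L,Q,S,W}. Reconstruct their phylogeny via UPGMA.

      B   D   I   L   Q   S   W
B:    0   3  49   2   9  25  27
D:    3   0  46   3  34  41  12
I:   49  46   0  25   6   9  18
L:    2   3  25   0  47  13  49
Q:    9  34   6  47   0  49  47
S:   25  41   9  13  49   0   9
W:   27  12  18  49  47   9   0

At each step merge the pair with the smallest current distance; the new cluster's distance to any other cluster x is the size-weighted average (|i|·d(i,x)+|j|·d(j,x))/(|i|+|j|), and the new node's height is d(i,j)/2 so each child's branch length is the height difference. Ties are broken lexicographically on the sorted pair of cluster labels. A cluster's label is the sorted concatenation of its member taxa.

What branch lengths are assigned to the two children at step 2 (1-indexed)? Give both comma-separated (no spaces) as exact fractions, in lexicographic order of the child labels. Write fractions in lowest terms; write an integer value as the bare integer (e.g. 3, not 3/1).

step 1: merge (B,L) at d=2; branch lengths B→1, L→1; new cluster BL
  updated: d(BL,D)=3, d(BL,I)=37, d(BL,Q)=28, d(BL,S)=19, d(BL,W)=38
step 2: merge (BL,D) at d=3; branch lengths BL→1/2, D→3/2; new cluster BDL
  updated: d(BDL,I)=40, d(BDL,Q)=30, d(BDL,S)=79/3, d(BDL,W)=88/3
step 3: merge (I,Q) at d=6; branch lengths I→3, Q→3; new cluster IQ
  updated: d(BDL,IQ)=35, d(IQ,S)=29, d(IQ,W)=65/2
step 4: merge (S,W) at d=9; branch lengths S→9/2, W→9/2; new cluster SW
  updated: d(BDL,SW)=167/6, d(IQ,SW)=123/4
step 5: merge (BDL,SW) at d=167/6; branch lengths BDL→149/12, SW→113/12; new cluster BDLSW
  updated: d(BDLSW,IQ)=333/10
step 6: merge (BDLSW,IQ) at d=333/10; branch lengths BDLSW→41/15, IQ→273/20; new cluster BDILQSW
final tree: ((((B:1,L:1):1/2,D:3/2):149/12,(S:9/2,W:9/2):113/12):41/15,(I:3,Q:3):273/20)
total length: 3433/60

1/2,3/2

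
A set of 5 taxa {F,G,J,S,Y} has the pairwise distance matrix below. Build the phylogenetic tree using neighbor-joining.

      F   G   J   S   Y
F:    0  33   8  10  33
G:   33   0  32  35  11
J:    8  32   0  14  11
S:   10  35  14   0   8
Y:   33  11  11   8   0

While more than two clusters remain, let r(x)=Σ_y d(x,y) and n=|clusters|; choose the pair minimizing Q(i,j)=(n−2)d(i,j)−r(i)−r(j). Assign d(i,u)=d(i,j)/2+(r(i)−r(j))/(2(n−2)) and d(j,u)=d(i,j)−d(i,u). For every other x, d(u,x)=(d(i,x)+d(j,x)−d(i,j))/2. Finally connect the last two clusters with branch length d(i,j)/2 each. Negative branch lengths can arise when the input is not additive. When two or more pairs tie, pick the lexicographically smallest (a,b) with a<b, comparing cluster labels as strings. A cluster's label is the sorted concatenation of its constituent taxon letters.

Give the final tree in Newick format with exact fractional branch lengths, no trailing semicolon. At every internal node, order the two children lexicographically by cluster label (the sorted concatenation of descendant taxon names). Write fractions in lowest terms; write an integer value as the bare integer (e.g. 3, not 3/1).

(((F:47/8,J:17/8):39/8,(G:27/2,Y:-5/2):103/8):25/16,S:25/16)

step 1: merge (G,Y) at d=11, Q=-141; branch lengths G→27/2, Y→-5/2; new cluster GY
  updated: d(F,GY)=55/2, d(GY,J)=16, d(GY,S)=16
step 2: merge (F,J) at d=8, Q=-135/2; branch lengths F→47/8, J→17/8; new cluster FJ
  updated: d(FJ,GY)=71/4, d(FJ,S)=8
step 3: merge (FJ,GY) at d=71/4, Q=-167/4; branch lengths FJ→39/8, GY→103/8; new cluster FGJY
  updated: d(FGJY,S)=25/8
step 4: merge (FGJY,S) at d=25/8; branch lengths FGJY→25/16, S→25/16; new cluster FGJSY
final tree: (((F:47/8,J:17/8):39/8,(G:27/2,Y:-5/2):103/8):25/16,S:25/16)
total length: 319/8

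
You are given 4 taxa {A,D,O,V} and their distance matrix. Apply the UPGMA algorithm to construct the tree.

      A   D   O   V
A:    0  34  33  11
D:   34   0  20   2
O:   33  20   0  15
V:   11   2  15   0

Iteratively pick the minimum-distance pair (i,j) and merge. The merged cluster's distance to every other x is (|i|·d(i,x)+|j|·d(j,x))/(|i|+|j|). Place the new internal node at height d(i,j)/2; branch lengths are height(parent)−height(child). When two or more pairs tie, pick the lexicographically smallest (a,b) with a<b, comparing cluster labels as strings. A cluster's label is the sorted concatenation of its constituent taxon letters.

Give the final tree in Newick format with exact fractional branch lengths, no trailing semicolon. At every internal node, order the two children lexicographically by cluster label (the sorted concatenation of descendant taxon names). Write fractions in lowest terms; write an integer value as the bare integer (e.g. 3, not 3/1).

(A:13,((D:1,V:1):31/4,O:35/4):17/4)

1. join D+V (d=2) ⇒ DV; edges |D|=1, |V|=1
  updated: d(A,DV)=45/2, d(DV,O)=35/2
2. join DV+O (d=35/2) ⇒ DOV; edges |DV|=31/4, |O|=35/4
  updated: d(A,DOV)=26
3. join A+DOV (d=26) ⇒ ADOV; edges |A|=13, |DOV|=17/4
final tree: (A:13,((D:1,V:1):31/4,O:35/4):17/4)
total length: 143/4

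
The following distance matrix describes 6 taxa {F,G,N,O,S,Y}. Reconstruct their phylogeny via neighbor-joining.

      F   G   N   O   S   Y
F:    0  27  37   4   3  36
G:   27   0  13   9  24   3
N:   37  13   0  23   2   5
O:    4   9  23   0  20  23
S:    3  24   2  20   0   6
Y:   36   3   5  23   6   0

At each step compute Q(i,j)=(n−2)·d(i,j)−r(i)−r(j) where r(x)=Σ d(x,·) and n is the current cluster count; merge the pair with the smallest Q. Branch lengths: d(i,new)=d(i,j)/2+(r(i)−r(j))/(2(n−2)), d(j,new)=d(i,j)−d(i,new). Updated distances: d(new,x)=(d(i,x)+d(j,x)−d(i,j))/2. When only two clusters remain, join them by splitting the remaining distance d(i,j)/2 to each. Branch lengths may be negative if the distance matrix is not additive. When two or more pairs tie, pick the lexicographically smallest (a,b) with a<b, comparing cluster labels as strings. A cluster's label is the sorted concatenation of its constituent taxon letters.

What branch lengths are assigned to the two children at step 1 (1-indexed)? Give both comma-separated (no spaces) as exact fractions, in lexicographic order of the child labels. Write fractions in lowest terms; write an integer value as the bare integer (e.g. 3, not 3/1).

11/2,-3/2

1. join F+O (d=4, Q=-170) ⇒ FO; edges |F|=11/2, |O|=-3/2
  updated: d(FO,G)=16, d(FO,N)=28, d(FO,S)=19/2, d(FO,Y)=55/2
2. join FO+S (d=19/2, Q=-94) ⇒ FOS; edges |FO|=34/3, |S|=-11/6
  updated: d(FOS,G)=61/4, d(FOS,N)=41/4, d(FOS,Y)=12
3. join FOS+N (d=41/4, Q=-181/4) ⇒ FNOS; edges |FOS|=119/16, |N|=45/16
  updated: d(FNOS,G)=9, d(FNOS,Y)=27/8
4. join FNOS+G (d=9, Q=-123/8) ⇒ FGNOS; edges |FNOS|=75/16, |G|=69/16
  updated: d(FGNOS,Y)=-21/16
5. join FGNOS+Y (d=-21/16) ⇒ FGNOSY; edges |FGNOS|=-21/32, |Y|=-21/32
final tree: (((((F:11/2,O:-3/2):34/3,S:-11/6):119/16,N:45/16):75/16,G:69/16):-21/32,Y:-21/32)
total length: 503/16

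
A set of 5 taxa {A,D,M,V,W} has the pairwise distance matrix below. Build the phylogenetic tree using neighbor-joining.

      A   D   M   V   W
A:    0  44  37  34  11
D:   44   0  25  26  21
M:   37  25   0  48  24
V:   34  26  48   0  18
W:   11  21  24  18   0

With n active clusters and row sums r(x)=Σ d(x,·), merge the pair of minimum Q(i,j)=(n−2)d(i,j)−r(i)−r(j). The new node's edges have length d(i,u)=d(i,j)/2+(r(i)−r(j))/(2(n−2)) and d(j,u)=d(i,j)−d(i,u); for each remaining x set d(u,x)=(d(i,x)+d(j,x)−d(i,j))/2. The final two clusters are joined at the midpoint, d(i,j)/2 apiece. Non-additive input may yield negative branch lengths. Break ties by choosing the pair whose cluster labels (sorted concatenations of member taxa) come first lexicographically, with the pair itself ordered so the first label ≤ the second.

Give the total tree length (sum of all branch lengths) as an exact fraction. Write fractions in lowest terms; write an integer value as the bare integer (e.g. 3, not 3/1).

iteration 1: select D,M (d=25, Q=-175); attach at lengths (19/2, 31/2); label the merged cluster DM
  updated: d(A,DM)=28, d(DM,V)=49/2, d(DM,W)=10
iteration 2: select A,W (d=11, Q=-90); attach at lengths (14, -3); label the merged cluster AW
  updated: d(AW,DM)=27/2, d(AW,V)=41/2
iteration 3: select AW,DM (d=27/2, Q=-117/2); attach at lengths (19/4, 35/4); label the merged cluster ADMW
  updated: d(ADMW,V)=63/4
iteration 4: select ADMW,V (d=63/4); attach at lengths (63/8, 63/8); label the merged cluster ADMVW
final tree: (((A:14,W:-3):19/4,(D:19/2,M:31/2):35/4):63/8,V:63/8)
total length: 261/4

261/4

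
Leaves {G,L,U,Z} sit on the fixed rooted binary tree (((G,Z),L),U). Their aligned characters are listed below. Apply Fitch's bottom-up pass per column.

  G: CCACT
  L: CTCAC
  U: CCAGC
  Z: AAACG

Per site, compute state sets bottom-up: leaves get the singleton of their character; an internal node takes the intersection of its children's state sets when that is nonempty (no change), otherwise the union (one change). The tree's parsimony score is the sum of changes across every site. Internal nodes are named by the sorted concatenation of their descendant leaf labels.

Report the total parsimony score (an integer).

8

site 0, node GZ: G={C} ∪ Z={A} → {A,C} (+1)
site 0, node GLZ: GZ={A,C} ∩ L={C} → {C} (+0)
site 0, node GLUZ: GLZ={C} ∩ U={C} → {C} (+0)
site 1, node GZ: G={C} ∪ Z={A} → {A,C} (+1)
site 1, node GLZ: GZ={A,C} ∪ L={T} → {A,C,T} (+1)
site 1, node GLUZ: GLZ={A,C,T} ∩ U={C} → {C} (+0)
site 2, node GZ: G={A} ∩ Z={A} → {A} (+0)
site 2, node GLZ: GZ={A} ∪ L={C} → {A,C} (+1)
site 2, node GLUZ: GLZ={A,C} ∩ U={A} → {A} (+0)
site 3, node GZ: G={C} ∩ Z={C} → {C} (+0)
site 3, node GLZ: GZ={C} ∪ L={A} → {A,C} (+1)
site 3, node GLUZ: GLZ={A,C} ∪ U={G} → {A,C,G} (+1)
site 4, node GZ: G={T} ∪ Z={G} → {G,T} (+1)
site 4, node GLZ: GZ={G,T} ∪ L={C} → {C,G,T} (+1)
site 4, node GLUZ: GLZ={C,G,T} ∩ U={C} → {C} (+0)
per-site changes: [1, 2, 1, 2, 2]; total = 8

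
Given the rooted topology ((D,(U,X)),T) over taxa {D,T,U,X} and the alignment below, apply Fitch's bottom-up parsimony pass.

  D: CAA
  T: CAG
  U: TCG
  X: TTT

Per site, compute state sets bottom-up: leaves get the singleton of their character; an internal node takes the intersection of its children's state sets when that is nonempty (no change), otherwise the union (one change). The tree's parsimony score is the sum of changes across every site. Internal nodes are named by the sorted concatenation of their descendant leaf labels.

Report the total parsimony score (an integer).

5

UX@0: {T} ∩ {T} = {T} (intersection, +0)
DUX@0: {C} ∪ {T} = {C,T} (union, +1)
DTUX@0: {C,T} ∩ {C} = {C} (intersection, +0)
UX@1: {C} ∪ {T} = {C,T} (union, +1)
DUX@1: {A} ∪ {C,T} = {A,C,T} (union, +1)
DTUX@1: {A,C,T} ∩ {A} = {A} (intersection, +0)
UX@2: {G} ∪ {T} = {G,T} (union, +1)
DUX@2: {A} ∪ {G,T} = {A,G,T} (union, +1)
DTUX@2: {A,G,T} ∩ {G} = {G} (intersection, +0)
per-site changes: [1, 2, 2]; total = 5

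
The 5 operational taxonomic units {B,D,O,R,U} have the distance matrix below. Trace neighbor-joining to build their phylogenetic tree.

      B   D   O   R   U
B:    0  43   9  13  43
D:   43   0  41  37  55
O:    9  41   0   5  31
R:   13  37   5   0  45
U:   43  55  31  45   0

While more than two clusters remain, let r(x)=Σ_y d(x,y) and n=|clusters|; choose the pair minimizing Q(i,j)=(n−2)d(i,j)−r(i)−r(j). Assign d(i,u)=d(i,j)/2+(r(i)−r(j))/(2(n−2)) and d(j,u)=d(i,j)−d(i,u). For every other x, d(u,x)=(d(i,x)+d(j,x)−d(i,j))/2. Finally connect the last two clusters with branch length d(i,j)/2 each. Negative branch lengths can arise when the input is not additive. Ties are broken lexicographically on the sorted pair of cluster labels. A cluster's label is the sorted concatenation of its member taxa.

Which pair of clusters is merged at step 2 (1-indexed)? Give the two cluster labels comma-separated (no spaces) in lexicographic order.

1. join D+U (d=55, Q=-185) ⇒ DU; edges |D|=167/6, |U|=163/6
  updated: d(B,DU)=31/2, d(DU,O)=17/2, d(DU,R)=27/2
2. join B+DU (d=31/2, Q=-44) ⇒ BDU; edges |B|=31/4, |DU|=31/4
  updated: d(BDU,O)=1, d(BDU,R)=11/2
3. join BDU+O (d=1, Q=-23/2) ⇒ BDOU; edges |BDU|=3/4, |O|=1/4
  updated: d(BDOU,R)=19/4
4. join BDOU+R (d=19/4) ⇒ BDORU; edges |BDOU|=19/8, |R|=19/8
final tree: (((B:31/4,(D:167/6,U:163/6):31/4):3/4,O:1/4):19/8,R:19/8)
total length: 305/4

B,DU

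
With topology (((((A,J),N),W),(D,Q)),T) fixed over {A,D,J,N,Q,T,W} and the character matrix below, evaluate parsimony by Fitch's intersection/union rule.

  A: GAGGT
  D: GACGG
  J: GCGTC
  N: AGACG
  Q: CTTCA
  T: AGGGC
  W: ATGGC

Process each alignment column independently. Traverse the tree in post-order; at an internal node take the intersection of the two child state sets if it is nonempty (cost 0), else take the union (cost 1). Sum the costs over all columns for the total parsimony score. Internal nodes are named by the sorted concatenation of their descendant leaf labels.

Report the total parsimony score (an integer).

18

site 0, node AJ: A={G} ∩ J={G} → {G} (+0)
site 0, node AJN: AJ={G} ∪ N={A} → {A,G} (+1)
site 0, node AJNW: AJN={A,G} ∩ W={A} → {A} (+0)
site 0, node DQ: D={G} ∪ Q={C} → {C,G} (+1)
site 0, node ADJNQW: AJNW={A} ∪ DQ={C,G} → {A,C,G} (+1)
site 0, node ADJNQTW: ADJNQW={A,C,G} ∩ T={A} → {A} (+0)
site 1, node AJ: A={A} ∪ J={C} → {A,C} (+1)
site 1, node AJN: AJ={A,C} ∪ N={G} → {A,C,G} (+1)
site 1, node AJNW: AJN={A,C,G} ∪ W={T} → {A,C,G,T} (+1)
site 1, node DQ: D={A} ∪ Q={T} → {A,T} (+1)
site 1, node ADJNQW: AJNW={A,C,G,T} ∩ DQ={A,T} → {A,T} (+0)
site 1, node ADJNQTW: ADJNQW={A,T} ∪ T={G} → {A,G,T} (+1)
site 2, node AJ: A={G} ∩ J={G} → {G} (+0)
site 2, node AJN: AJ={G} ∪ N={A} → {A,G} (+1)
site 2, node AJNW: AJN={A,G} ∩ W={G} → {G} (+0)
site 2, node DQ: D={C} ∪ Q={T} → {C,T} (+1)
site 2, node ADJNQW: AJNW={G} ∪ DQ={C,T} → {C,G,T} (+1)
site 2, node ADJNQTW: ADJNQW={C,G,T} ∩ T={G} → {G} (+0)
site 3, node AJ: A={G} ∪ J={T} → {G,T} (+1)
site 3, node AJN: AJ={G,T} ∪ N={C} → {C,G,T} (+1)
site 3, node AJNW: AJN={C,G,T} ∩ W={G} → {G} (+0)
site 3, node DQ: D={G} ∪ Q={C} → {C,G} (+1)
site 3, node ADJNQW: AJNW={G} ∩ DQ={C,G} → {G} (+0)
site 3, node ADJNQTW: ADJNQW={G} ∩ T={G} → {G} (+0)
site 4, node AJ: A={T} ∪ J={C} → {C,T} (+1)
site 4, node AJN: AJ={C,T} ∪ N={G} → {C,G,T} (+1)
site 4, node AJNW: AJN={C,G,T} ∩ W={C} → {C} (+0)
site 4, node DQ: D={G} ∪ Q={A} → {A,G} (+1)
site 4, node ADJNQW: AJNW={C} ∪ DQ={A,G} → {A,C,G} (+1)
site 4, node ADJNQTW: ADJNQW={A,C,G} ∩ T={C} → {C} (+0)
per-site changes: [3, 5, 3, 3, 4]; total = 18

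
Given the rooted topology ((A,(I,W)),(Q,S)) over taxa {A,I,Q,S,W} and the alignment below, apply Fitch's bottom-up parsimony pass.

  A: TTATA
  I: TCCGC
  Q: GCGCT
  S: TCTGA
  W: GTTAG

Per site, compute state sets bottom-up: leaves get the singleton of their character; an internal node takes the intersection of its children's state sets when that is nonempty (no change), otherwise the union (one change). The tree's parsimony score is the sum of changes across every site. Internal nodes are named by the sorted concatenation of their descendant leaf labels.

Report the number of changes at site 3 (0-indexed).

[col 0] IW: children I:{T}, W:{G} ∪→ {G,T}; cost 1
[col 0] AIW: children A:{T}, IW:{G,T} ∩→ {T}; cost 0
[col 0] QS: children Q:{G}, S:{T} ∪→ {G,T}; cost 1
[col 0] AIQSW: children AIW:{T}, QS:{G,T} ∩→ {T}; cost 0
[col 1] IW: children I:{C}, W:{T} ∪→ {C,T}; cost 1
[col 1] AIW: children A:{T}, IW:{C,T} ∩→ {T}; cost 0
[col 1] QS: children Q:{C}, S:{C} ∩→ {C}; cost 0
[col 1] AIQSW: children AIW:{T}, QS:{C} ∪→ {C,T}; cost 1
[col 2] IW: children I:{C}, W:{T} ∪→ {C,T}; cost 1
[col 2] AIW: children A:{A}, IW:{C,T} ∪→ {A,C,T}; cost 1
[col 2] QS: children Q:{G}, S:{T} ∪→ {G,T}; cost 1
[col 2] AIQSW: children AIW:{A,C,T}, QS:{G,T} ∩→ {T}; cost 0
[col 3] IW: children I:{G}, W:{A} ∪→ {A,G}; cost 1
[col 3] AIW: children A:{T}, IW:{A,G} ∪→ {A,G,T}; cost 1
[col 3] QS: children Q:{C}, S:{G} ∪→ {C,G}; cost 1
[col 3] AIQSW: children AIW:{A,G,T}, QS:{C,G} ∩→ {G}; cost 0
[col 4] IW: children I:{C}, W:{G} ∪→ {C,G}; cost 1
[col 4] AIW: children A:{A}, IW:{C,G} ∪→ {A,C,G}; cost 1
[col 4] QS: children Q:{T}, S:{A} ∪→ {A,T}; cost 1
[col 4] AIQSW: children AIW:{A,C,G}, QS:{A,T} ∩→ {A}; cost 0
per-site changes: [2, 2, 3, 3, 3]; total = 13

3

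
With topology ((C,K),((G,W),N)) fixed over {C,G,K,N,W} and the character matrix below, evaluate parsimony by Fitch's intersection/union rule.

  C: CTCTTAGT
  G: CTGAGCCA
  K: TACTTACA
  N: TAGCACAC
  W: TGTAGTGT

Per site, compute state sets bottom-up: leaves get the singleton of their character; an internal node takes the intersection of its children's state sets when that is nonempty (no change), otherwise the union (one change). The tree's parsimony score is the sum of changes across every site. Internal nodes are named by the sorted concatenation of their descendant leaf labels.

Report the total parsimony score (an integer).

19

site 0, node CK: C={C} ∪ K={T} → {C,T} (+1)
site 0, node GW: G={C} ∪ W={T} → {C,T} (+1)
site 0, node GNW: GW={C,T} ∩ N={T} → {T} (+0)
site 0, node CGKNW: CK={C,T} ∩ GNW={T} → {T} (+0)
site 1, node CK: C={T} ∪ K={A} → {A,T} (+1)
site 1, node GW: G={T} ∪ W={G} → {G,T} (+1)
site 1, node GNW: GW={G,T} ∪ N={A} → {A,G,T} (+1)
site 1, node CGKNW: CK={A,T} ∩ GNW={A,G,T} → {A,T} (+0)
site 2, node CK: C={C} ∩ K={C} → {C} (+0)
site 2, node GW: G={G} ∪ W={T} → {G,T} (+1)
site 2, node GNW: GW={G,T} ∩ N={G} → {G} (+0)
site 2, node CGKNW: CK={C} ∪ GNW={G} → {C,G} (+1)
site 3, node CK: C={T} ∩ K={T} → {T} (+0)
site 3, node GW: G={A} ∩ W={A} → {A} (+0)
site 3, node GNW: GW={A} ∪ N={C} → {A,C} (+1)
site 3, node CGKNW: CK={T} ∪ GNW={A,C} → {A,C,T} (+1)
site 4, node CK: C={T} ∩ K={T} → {T} (+0)
site 4, node GW: G={G} ∩ W={G} → {G} (+0)
site 4, node GNW: GW={G} ∪ N={A} → {A,G} (+1)
site 4, node CGKNW: CK={T} ∪ GNW={A,G} → {A,G,T} (+1)
site 5, node CK: C={A} ∩ K={A} → {A} (+0)
site 5, node GW: G={C} ∪ W={T} → {C,T} (+1)
site 5, node GNW: GW={C,T} ∩ N={C} → {C} (+0)
site 5, node CGKNW: CK={A} ∪ GNW={C} → {A,C} (+1)
site 6, node CK: C={G} ∪ K={C} → {C,G} (+1)
site 6, node GW: G={C} ∪ W={G} → {C,G} (+1)
site 6, node GNW: GW={C,G} ∪ N={A} → {A,C,G} (+1)
site 6, node CGKNW: CK={C,G} ∩ GNW={A,C,G} → {C,G} (+0)
site 7, node CK: C={T} ∪ K={A} → {A,T} (+1)
site 7, node GW: G={A} ∪ W={T} → {A,T} (+1)
site 7, node GNW: GW={A,T} ∪ N={C} → {A,C,T} (+1)
site 7, node CGKNW: CK={A,T} ∩ GNW={A,C,T} → {A,T} (+0)
per-site changes: [2, 3, 2, 2, 2, 2, 3, 3]; total = 19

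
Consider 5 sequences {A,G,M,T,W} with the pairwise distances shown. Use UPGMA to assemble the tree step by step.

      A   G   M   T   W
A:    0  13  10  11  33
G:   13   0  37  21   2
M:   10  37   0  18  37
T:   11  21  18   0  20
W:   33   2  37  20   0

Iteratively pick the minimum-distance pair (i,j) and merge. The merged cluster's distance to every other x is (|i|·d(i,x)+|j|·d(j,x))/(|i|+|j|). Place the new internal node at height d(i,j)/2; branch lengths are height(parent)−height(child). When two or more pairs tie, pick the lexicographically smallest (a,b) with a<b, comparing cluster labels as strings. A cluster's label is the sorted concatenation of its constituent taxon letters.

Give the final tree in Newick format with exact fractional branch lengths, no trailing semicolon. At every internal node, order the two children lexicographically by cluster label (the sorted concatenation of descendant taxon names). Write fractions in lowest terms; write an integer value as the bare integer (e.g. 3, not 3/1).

(((A:5,M:5):9/4,T:29/4):37/6,(G:1,W:1):149/12)

step 1: merge (G,W) at d=2; branch lengths G→1, W→1; new cluster GW
  updated: d(A,GW)=23, d(GW,M)=37, d(GW,T)=41/2
step 2: merge (A,M) at d=10; branch lengths A→5, M→5; new cluster AM
  updated: d(AM,GW)=30, d(AM,T)=29/2
step 3: merge (AM,T) at d=29/2; branch lengths AM→9/4, T→29/4; new cluster AMT
  updated: d(AMT,GW)=161/6
step 4: merge (AMT,GW) at d=161/6; branch lengths AMT→37/6, GW→149/12; new cluster AGMTW
final tree: (((A:5,M:5):9/4,T:29/4):37/6,(G:1,W:1):149/12)
total length: 481/12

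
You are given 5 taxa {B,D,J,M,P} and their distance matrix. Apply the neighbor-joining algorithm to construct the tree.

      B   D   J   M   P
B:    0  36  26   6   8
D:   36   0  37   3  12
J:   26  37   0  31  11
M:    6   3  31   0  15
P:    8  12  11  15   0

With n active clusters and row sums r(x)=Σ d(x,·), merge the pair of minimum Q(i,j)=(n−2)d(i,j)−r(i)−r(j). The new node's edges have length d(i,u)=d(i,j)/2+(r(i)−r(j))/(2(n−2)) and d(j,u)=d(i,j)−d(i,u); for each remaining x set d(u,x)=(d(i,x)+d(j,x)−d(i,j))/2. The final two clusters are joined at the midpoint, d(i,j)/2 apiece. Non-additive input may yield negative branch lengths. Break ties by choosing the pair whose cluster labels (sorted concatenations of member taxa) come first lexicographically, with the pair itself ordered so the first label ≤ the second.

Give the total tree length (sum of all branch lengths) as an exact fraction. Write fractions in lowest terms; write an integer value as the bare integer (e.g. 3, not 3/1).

1. join D+M (d=3, Q=-134) ⇒ DM; edges |D|=7, |M|=-4
  updated: d(B,DM)=39/2, d(DM,J)=65/2, d(DM,P)=12
2. join B+DM (d=39/2, Q=-157/2) ⇒ BDM; edges |B|=57/8, |DM|=99/8
  updated: d(BDM,J)=39/2, d(BDM,P)=1/4
3. join BDM+J (d=39/2, Q=-123/4) ⇒ BDJM; edges |BDM|=35/8, |J|=121/8
  updated: d(BDJM,P)=-33/8
4. join BDJM+P (d=-33/8) ⇒ BDJMP; edges |BDJM|=-33/16, |P|=-33/16
final tree: (((B:57/8,(D:7,M:-4):99/8):35/8,J:121/8):-33/16,P:-33/16)
total length: 303/8

303/8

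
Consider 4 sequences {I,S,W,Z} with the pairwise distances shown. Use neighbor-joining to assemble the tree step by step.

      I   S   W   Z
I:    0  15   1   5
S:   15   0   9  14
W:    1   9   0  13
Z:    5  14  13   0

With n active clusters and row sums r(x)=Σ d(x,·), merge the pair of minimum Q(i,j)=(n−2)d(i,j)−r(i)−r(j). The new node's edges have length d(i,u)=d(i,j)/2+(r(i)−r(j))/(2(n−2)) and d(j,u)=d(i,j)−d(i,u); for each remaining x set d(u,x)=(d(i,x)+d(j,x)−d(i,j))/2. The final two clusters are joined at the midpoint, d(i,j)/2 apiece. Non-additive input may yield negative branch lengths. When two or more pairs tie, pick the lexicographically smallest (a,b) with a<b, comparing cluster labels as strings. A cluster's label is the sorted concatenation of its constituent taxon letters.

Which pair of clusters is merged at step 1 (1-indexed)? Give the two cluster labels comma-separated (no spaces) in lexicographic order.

iteration 1: select I,Z (d=5, Q=-43); attach at lengths (-1/4, 21/4); label the merged cluster IZ
  updated: d(IZ,S)=12, d(IZ,W)=9/2
iteration 2: select IZ,S (d=12, Q=-51/2); attach at lengths (15/4, 33/4); label the merged cluster ISZ
  updated: d(ISZ,W)=3/4
iteration 3: select ISZ,W (d=3/4); attach at lengths (3/8, 3/8); label the merged cluster ISWZ
final tree: (((I:-1/4,Z:21/4):15/4,S:33/4):3/8,W:3/8)
total length: 71/4

I,Z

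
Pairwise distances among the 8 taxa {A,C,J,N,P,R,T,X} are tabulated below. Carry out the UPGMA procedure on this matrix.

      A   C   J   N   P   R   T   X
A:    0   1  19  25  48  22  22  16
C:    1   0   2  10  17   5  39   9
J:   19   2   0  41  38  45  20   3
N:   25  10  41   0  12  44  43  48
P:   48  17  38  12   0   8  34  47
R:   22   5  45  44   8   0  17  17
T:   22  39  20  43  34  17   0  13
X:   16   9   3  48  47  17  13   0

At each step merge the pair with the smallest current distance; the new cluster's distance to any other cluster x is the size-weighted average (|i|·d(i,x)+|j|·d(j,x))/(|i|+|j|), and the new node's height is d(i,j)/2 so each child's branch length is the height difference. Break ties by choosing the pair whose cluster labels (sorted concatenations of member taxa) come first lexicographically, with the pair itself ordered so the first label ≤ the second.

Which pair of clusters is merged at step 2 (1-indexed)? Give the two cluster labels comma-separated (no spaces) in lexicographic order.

J,X

step 1: merge (A,C) at d=1; branch lengths A→1/2, C→1/2; new cluster AC
  updated: d(AC,J)=21/2, d(AC,N)=35/2, d(AC,P)=65/2, d(AC,R)=27/2, d(AC,T)=61/2, d(AC,X)=25/2
step 2: merge (J,X) at d=3; branch lengths J→3/2, X→3/2; new cluster JX
  updated: d(AC,JX)=23/2, d(JX,N)=89/2, d(JX,P)=85/2, d(JX,R)=31, d(JX,T)=33/2
step 3: merge (P,R) at d=8; branch lengths P→4, R→4; new cluster PR
  updated: d(AC,PR)=23, d(JX,PR)=147/4, d(N,PR)=28, d(PR,T)=51/2
step 4: merge (AC,JX) at d=23/2; branch lengths AC→21/4, JX→17/4; new cluster ACJX
  updated: d(ACJX,N)=31, d(ACJX,PR)=239/8, d(ACJX,T)=47/2
step 5: merge (ACJX,T) at d=47/2; branch lengths ACJX→6, T→47/4; new cluster ACJTX
  updated: d(ACJTX,N)=167/5, d(ACJTX,PR)=29
step 6: merge (N,PR) at d=28; branch lengths N→14, PR→10; new cluster NPR
  updated: d(ACJTX,NPR)=457/15
step 7: merge (ACJTX,NPR) at d=457/15; branch lengths ACJTX→209/60, NPR→37/30; new cluster ACJNPRTX
final tree: ((((A:1/2,C:1/2):21/4,(J:3/2,X:3/2):17/4):6,T:47/4):209/60,(N:14,(P:4,R:4):10):37/30)
total length: 2039/30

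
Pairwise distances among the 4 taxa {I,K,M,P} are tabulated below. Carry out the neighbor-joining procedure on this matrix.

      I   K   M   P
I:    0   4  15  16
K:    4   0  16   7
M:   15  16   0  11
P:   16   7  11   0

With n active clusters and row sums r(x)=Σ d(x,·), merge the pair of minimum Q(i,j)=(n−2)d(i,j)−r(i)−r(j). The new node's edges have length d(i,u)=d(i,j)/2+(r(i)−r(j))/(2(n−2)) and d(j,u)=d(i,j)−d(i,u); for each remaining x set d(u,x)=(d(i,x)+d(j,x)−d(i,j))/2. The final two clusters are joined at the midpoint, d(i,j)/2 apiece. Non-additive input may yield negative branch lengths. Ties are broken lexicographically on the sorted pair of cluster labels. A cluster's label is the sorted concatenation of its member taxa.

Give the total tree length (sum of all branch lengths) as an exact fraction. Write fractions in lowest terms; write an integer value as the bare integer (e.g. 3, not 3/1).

21

iteration 1: select I,K (d=4, Q=-54); attach at lengths (4, 0); label the merged cluster IK
  updated: d(IK,M)=27/2, d(IK,P)=19/2
iteration 2: select IK,M (d=27/2, Q=-34); attach at lengths (6, 15/2); label the merged cluster IKM
  updated: d(IKM,P)=7/2
iteration 3: select IKM,P (d=7/2); attach at lengths (7/4, 7/4); label the merged cluster IKMP
final tree: (((I:4,K:0):6,M:15/2):7/4,P:7/4)
total length: 21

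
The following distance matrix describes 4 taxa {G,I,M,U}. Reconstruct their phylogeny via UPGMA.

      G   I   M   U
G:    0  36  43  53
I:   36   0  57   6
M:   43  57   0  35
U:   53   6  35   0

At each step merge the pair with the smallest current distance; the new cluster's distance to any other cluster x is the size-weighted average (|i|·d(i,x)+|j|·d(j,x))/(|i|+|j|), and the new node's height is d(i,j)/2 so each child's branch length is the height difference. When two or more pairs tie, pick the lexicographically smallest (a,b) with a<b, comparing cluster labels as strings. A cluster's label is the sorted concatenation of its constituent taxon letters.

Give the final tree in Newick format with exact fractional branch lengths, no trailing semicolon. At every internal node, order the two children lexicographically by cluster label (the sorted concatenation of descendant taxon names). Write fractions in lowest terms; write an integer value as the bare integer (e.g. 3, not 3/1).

step 1: merge (I,U) at d=6; branch lengths I→3, U→3; new cluster IU
  updated: d(G,IU)=89/2, d(IU,M)=46
step 2: merge (G,M) at d=43; branch lengths G→43/2, M→43/2; new cluster GM
  updated: d(GM,IU)=181/4
step 3: merge (GM,IU) at d=181/4; branch lengths GM→9/8, IU→157/8; new cluster GIMU
final tree: ((G:43/2,M:43/2):9/8,(I:3,U:3):157/8)
total length: 279/4

((G:43/2,M:43/2):9/8,(I:3,U:3):157/8)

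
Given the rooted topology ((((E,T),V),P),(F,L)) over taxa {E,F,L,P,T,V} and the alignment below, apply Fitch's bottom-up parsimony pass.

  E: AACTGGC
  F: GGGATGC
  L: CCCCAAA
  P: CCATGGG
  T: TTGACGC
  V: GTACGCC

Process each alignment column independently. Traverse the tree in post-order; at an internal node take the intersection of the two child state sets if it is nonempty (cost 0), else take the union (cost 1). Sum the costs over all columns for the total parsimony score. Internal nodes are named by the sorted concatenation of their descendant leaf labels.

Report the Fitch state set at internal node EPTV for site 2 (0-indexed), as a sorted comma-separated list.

A

[col 0] ET: children E:{A}, T:{T} ∪→ {A,T}; cost 1
[col 0] ETV: children ET:{A,T}, V:{G} ∪→ {A,G,T}; cost 1
[col 0] EPTV: children ETV:{A,G,T}, P:{C} ∪→ {A,C,G,T}; cost 1
[col 0] FL: children F:{G}, L:{C} ∪→ {C,G}; cost 1
[col 0] EFLPTV: children EPTV:{A,C,G,T}, FL:{C,G} ∩→ {C,G}; cost 0
[col 1] ET: children E:{A}, T:{T} ∪→ {A,T}; cost 1
[col 1] ETV: children ET:{A,T}, V:{T} ∩→ {T}; cost 0
[col 1] EPTV: children ETV:{T}, P:{C} ∪→ {C,T}; cost 1
[col 1] FL: children F:{G}, L:{C} ∪→ {C,G}; cost 1
[col 1] EFLPTV: children EPTV:{C,T}, FL:{C,G} ∩→ {C}; cost 0
[col 2] ET: children E:{C}, T:{G} ∪→ {C,G}; cost 1
[col 2] ETV: children ET:{C,G}, V:{A} ∪→ {A,C,G}; cost 1
[col 2] EPTV: children ETV:{A,C,G}, P:{A} ∩→ {A}; cost 0
[col 2] FL: children F:{G}, L:{C} ∪→ {C,G}; cost 1
[col 2] EFLPTV: children EPTV:{A}, FL:{C,G} ∪→ {A,C,G}; cost 1
[col 3] ET: children E:{T}, T:{A} ∪→ {A,T}; cost 1
[col 3] ETV: children ET:{A,T}, V:{C} ∪→ {A,C,T}; cost 1
[col 3] EPTV: children ETV:{A,C,T}, P:{T} ∩→ {T}; cost 0
[col 3] FL: children F:{A}, L:{C} ∪→ {A,C}; cost 1
[col 3] EFLPTV: children EPTV:{T}, FL:{A,C} ∪→ {A,C,T}; cost 1
[col 4] ET: children E:{G}, T:{C} ∪→ {C,G}; cost 1
[col 4] ETV: children ET:{C,G}, V:{G} ∩→ {G}; cost 0
[col 4] EPTV: children ETV:{G}, P:{G} ∩→ {G}; cost 0
[col 4] FL: children F:{T}, L:{A} ∪→ {A,T}; cost 1
[col 4] EFLPTV: children EPTV:{G}, FL:{A,T} ∪→ {A,G,T}; cost 1
[col 5] ET: children E:{G}, T:{G} ∩→ {G}; cost 0
[col 5] ETV: children ET:{G}, V:{C} ∪→ {C,G}; cost 1
[col 5] EPTV: children ETV:{C,G}, P:{G} ∩→ {G}; cost 0
[col 5] FL: children F:{G}, L:{A} ∪→ {A,G}; cost 1
[col 5] EFLPTV: children EPTV:{G}, FL:{A,G} ∩→ {G}; cost 0
[col 6] ET: children E:{C}, T:{C} ∩→ {C}; cost 0
[col 6] ETV: children ET:{C}, V:{C} ∩→ {C}; cost 0
[col 6] EPTV: children ETV:{C}, P:{G} ∪→ {C,G}; cost 1
[col 6] FL: children F:{C}, L:{A} ∪→ {A,C}; cost 1
[col 6] EFLPTV: children EPTV:{C,G}, FL:{A,C} ∩→ {C}; cost 0
per-site changes: [4, 3, 4, 4, 3, 2, 2]; total = 22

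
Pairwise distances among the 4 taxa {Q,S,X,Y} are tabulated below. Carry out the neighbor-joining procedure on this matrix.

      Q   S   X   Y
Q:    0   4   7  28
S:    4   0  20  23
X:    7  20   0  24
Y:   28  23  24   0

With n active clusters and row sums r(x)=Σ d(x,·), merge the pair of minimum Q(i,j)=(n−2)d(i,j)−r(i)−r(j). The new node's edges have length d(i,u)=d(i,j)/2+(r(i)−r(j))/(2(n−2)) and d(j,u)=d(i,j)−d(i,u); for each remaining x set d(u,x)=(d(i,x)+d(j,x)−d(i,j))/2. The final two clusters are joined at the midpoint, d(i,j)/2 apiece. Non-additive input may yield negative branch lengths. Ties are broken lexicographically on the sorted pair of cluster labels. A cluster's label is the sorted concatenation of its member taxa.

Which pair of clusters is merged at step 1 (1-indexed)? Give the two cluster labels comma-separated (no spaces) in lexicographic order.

Q,S

step 1: merge (Q,S) at d=4, Q=-78; branch lengths Q→0, S→4; new cluster QS
  updated: d(QS,X)=23/2, d(QS,Y)=47/2
step 2: merge (QS,X) at d=23/2, Q=-59; branch lengths QS→11/2, X→6; new cluster QSX
  updated: d(QSX,Y)=18
step 3: merge (QSX,Y) at d=18; branch lengths QSX→9, Y→9; new cluster QSXY
final tree: (((Q:0,S:4):11/2,X:6):9,Y:9)
total length: 67/2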